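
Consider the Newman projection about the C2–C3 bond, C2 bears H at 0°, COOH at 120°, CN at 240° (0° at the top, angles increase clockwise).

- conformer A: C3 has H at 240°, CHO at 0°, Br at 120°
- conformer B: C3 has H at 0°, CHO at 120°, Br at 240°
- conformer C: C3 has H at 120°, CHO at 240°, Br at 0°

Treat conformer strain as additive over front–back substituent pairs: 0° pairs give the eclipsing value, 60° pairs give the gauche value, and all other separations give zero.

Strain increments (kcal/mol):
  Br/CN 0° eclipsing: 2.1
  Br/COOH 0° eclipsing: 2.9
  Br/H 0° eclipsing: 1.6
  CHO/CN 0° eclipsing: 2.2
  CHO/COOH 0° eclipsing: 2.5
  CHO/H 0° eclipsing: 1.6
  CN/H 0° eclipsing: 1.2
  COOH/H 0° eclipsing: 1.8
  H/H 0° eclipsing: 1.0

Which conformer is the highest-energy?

A (eclipsed): H(0°)/CHO(0°) eclipsed 1.6; COOH(120°)/Br(120°) eclipsed 2.9; CN(240°)/H(240°) eclipsed 1.2 → 5.7 kcal/mol.
B (eclipsed): H(0°)/H(0°) eclipsed 1.0; COOH(120°)/CHO(120°) eclipsed 2.5; CN(240°)/Br(240°) eclipsed 2.1 → 5.6 kcal/mol.
C (eclipsed): H(0°)/Br(0°) eclipsed 1.6; COOH(120°)/H(120°) eclipsed 1.8; CN(240°)/CHO(240°) eclipsed 2.2 → 5.6 kcal/mol.
A has the highest total (5.7 kcal/mol).

A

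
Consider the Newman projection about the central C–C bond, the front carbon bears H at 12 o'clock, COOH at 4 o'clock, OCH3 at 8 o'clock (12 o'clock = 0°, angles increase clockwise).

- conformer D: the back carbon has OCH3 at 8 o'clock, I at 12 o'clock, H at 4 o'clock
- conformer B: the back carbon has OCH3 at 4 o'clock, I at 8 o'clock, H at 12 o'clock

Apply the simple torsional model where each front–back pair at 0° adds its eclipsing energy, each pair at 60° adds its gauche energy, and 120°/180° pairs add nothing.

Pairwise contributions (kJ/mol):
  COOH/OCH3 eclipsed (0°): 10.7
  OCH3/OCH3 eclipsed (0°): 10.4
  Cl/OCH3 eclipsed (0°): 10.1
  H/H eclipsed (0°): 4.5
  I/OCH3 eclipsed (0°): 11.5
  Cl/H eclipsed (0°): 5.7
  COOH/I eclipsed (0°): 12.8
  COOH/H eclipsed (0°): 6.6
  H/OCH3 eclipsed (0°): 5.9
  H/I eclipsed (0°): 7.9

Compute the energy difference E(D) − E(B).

-1.8 kJ/mol

D (eclipsed): H(0°)/I(0°) eclipsed 7.9; COOH(120°)/H(120°) eclipsed 6.6; OCH3(240°)/OCH3(240°) eclipsed 10.4 → 24.9 kJ/mol.
B (eclipsed): H(0°)/H(0°) eclipsed 4.5; COOH(120°)/OCH3(120°) eclipsed 10.7; OCH3(240°)/I(240°) eclipsed 11.5 → 26.7 kJ/mol.
E(D) − E(B) = 24.9 − 26.7 = -1.8 kJ/mol.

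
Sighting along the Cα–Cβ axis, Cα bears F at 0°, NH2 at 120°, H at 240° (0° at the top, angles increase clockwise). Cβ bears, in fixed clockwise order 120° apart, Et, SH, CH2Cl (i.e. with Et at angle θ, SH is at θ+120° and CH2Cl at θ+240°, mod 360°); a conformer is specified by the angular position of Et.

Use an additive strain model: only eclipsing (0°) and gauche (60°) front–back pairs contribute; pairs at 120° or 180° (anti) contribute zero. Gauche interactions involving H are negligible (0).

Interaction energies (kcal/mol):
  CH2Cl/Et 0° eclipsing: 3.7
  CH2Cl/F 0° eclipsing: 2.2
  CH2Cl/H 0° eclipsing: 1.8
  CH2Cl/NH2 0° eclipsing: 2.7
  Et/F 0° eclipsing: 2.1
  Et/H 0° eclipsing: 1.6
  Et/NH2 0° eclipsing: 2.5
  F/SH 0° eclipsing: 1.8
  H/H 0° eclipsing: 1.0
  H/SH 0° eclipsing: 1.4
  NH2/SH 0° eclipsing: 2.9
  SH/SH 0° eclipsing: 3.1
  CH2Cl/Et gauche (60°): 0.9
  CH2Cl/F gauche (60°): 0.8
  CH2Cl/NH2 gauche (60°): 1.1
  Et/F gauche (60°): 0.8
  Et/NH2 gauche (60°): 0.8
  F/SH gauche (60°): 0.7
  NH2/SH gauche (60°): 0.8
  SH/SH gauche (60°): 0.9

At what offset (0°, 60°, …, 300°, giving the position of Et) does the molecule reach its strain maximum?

Et at 0° (eclipsed): F–Et eclipsed, NH2–SH eclipsed, H–CH2Cl eclipsed; 2.1 + 2.9 + 1.8 = 6.8 kcal/mol.
Et at 60° (staggered): F–Et gauche, F–CH2Cl gauche, NH2–Et gauche, NH2–SH gauche; 0.8 + 0.8 + 0.8 + 0.8 = 3.2 kcal/mol.
Et at 120° (eclipsed): F–CH2Cl eclipsed, NH2–Et eclipsed, H–SH eclipsed; 2.2 + 2.5 + 1.4 = 6.1 kcal/mol.
Et at 180° (staggered): F–SH gauche, F–CH2Cl gauche, NH2–Et gauche, NH2–CH2Cl gauche; 0.7 + 0.8 + 0.8 + 1.1 = 3.4 kcal/mol.
Et at 240° (eclipsed): F–SH eclipsed, NH2–CH2Cl eclipsed, H–Et eclipsed; 1.8 + 2.7 + 1.6 = 6.1 kcal/mol.
Et at 300° (staggered): F–Et gauche, F–SH gauche, NH2–SH gauche, NH2–CH2Cl gauche; 0.8 + 0.7 + 0.8 + 1.1 = 3.4 kcal/mol.
The maximum (6.8 kcal/mol) occurs with Et at 0°.

0°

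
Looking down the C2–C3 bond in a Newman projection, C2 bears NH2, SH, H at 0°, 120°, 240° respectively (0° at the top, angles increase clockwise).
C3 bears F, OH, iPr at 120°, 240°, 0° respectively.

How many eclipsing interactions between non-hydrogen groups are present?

2

Non-H eclipsing pairs: NH2(0°)/iPr(0°); SH(120°)/F(120°) — 2 interactions.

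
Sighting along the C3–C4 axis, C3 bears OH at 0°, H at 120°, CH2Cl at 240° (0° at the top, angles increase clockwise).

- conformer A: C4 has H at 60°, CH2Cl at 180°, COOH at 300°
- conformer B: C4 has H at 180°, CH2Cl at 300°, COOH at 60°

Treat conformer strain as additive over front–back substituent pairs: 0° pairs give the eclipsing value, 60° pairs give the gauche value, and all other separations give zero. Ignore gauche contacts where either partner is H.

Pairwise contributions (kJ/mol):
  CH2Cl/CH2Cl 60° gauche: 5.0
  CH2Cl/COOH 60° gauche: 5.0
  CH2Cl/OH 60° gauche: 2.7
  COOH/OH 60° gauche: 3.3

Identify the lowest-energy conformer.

A is staggered. OH at 0° is gauche with COOH at 300° (3.3); CH2Cl at 240° is gauche with CH2Cl at 180° (5.0); CH2Cl at 240° is gauche with COOH at 300° (5.0). Total 13.3 kJ/mol.
B is staggered. OH at 0° is gauche with CH2Cl at 300° (2.7); OH at 0° is gauche with COOH at 60° (3.3); CH2Cl at 240° is gauche with CH2Cl at 300° (5.0). Total 11.0 kJ/mol.
B has the lowest total (11.0 kJ/mol).

B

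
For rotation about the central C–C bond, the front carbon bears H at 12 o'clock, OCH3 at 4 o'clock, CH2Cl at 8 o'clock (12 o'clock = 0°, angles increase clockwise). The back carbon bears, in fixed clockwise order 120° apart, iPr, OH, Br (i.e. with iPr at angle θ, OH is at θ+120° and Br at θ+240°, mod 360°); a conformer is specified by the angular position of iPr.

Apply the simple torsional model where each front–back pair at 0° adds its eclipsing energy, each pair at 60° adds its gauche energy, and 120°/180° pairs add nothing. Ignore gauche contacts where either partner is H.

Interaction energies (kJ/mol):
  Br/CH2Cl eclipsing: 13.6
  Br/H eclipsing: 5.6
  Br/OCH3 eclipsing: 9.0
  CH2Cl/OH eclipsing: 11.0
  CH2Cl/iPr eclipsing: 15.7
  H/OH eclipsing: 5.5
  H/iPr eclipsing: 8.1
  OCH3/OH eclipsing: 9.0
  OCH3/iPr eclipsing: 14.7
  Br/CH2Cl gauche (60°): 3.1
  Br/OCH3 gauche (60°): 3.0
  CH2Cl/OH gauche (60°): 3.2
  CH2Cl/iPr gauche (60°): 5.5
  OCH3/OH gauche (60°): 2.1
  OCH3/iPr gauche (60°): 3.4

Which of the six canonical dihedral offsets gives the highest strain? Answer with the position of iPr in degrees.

120°

iPr at 0° (eclipsed): H–iPr eclipsed, OCH3–OH eclipsed, CH2Cl–Br eclipsed; 8.1 + 9.0 + 13.6 = 30.7 kJ/mol.
iPr at 60° (staggered): OCH3–iPr gauche, OCH3–OH gauche, CH2Cl–OH gauche, CH2Cl–Br gauche; 3.4 + 2.1 + 3.2 + 3.1 = 11.8 kJ/mol.
iPr at 120° (eclipsed): H–Br eclipsed, OCH3–iPr eclipsed, CH2Cl–OH eclipsed; 5.6 + 14.7 + 11.0 = 31.3 kJ/mol.
iPr at 180° (staggered): OCH3–iPr gauche, OCH3–Br gauche, CH2Cl–iPr gauche, CH2Cl–OH gauche; 3.4 + 3.0 + 5.5 + 3.2 = 15.1 kJ/mol.
iPr at 240° (eclipsed): H–OH eclipsed, OCH3–Br eclipsed, CH2Cl–iPr eclipsed; 5.5 + 9.0 + 15.7 = 30.2 kJ/mol.
iPr at 300° (staggered): OCH3–OH gauche, OCH3–Br gauche, CH2Cl–iPr gauche, CH2Cl–Br gauche; 2.1 + 3.0 + 5.5 + 3.1 = 13.7 kJ/mol.
The maximum (31.3 kJ/mol) occurs with iPr at 120°.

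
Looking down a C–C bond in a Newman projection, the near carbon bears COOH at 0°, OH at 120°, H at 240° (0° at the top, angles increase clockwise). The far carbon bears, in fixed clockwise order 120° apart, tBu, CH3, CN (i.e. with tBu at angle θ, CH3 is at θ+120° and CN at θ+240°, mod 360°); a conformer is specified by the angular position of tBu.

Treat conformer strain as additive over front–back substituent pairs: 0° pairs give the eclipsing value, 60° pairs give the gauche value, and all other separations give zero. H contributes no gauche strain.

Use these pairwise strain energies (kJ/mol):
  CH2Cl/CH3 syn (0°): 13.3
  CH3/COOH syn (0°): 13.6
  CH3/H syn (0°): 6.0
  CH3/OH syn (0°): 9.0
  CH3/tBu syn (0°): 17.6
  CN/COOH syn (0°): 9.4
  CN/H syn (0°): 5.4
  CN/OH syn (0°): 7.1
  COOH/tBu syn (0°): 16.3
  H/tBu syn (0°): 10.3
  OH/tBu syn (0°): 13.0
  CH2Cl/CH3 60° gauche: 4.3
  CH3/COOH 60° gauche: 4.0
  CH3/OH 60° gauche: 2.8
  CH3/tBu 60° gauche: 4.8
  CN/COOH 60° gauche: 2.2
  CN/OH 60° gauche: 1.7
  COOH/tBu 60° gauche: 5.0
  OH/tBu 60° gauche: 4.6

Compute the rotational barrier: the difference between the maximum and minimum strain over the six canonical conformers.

18.5 kJ/mol

tBu at 0° (eclipsed): COOH–tBu eclipsed, OH–CH3 eclipsed, H–CN eclipsed; 16.3 + 9.0 + 5.4 = 30.7 kJ/mol.
tBu at 60° (staggered): COOH–tBu gauche, COOH–CN gauche, OH–tBu gauche, OH–CH3 gauche; 5.0 + 2.2 + 4.6 + 2.8 = 14.6 kJ/mol.
tBu at 120° (eclipsed): COOH–CN eclipsed, OH–tBu eclipsed, H–CH3 eclipsed; 9.4 + 13.0 + 6.0 = 28.4 kJ/mol.
tBu at 180° (staggered): COOH–CH3 gauche, COOH–CN gauche, OH–tBu gauche, OH–CN gauche; 4.0 + 2.2 + 4.6 + 1.7 = 12.5 kJ/mol.
tBu at 240° (eclipsed): COOH–CH3 eclipsed, OH–CN eclipsed, H–tBu eclipsed; 13.6 + 7.1 + 10.3 = 31.0 kJ/mol.
tBu at 300° (staggered): COOH–tBu gauche, COOH–CH3 gauche, OH–CH3 gauche, OH–CN gauche; 5.0 + 4.0 + 2.8 + 1.7 = 13.5 kJ/mol.
Max at 240° (31.0 kJ/mol), min at 180° (12.5 kJ/mol); barrier = 18.5 kJ/mol.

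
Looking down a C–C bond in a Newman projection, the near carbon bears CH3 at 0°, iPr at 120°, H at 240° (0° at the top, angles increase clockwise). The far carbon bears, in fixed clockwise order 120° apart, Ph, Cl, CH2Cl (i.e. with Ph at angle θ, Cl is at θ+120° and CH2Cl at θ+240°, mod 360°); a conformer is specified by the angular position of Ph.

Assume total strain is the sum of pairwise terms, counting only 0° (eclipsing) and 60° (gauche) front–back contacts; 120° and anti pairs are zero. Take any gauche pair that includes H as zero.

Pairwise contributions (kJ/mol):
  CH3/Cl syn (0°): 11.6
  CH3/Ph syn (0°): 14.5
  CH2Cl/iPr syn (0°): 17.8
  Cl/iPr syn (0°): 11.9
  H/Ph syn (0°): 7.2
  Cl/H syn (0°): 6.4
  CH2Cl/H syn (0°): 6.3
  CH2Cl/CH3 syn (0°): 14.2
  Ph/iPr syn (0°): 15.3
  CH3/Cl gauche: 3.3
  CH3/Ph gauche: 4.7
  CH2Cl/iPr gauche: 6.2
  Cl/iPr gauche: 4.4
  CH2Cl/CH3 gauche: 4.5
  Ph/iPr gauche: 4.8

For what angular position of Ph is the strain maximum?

240°

Ph at 0° is eclipsed. CH3 at 0° is eclipsed with Ph at 0° (14.5); iPr at 120° is eclipsed with Cl at 120° (11.9); H at 240° is eclipsed with CH2Cl at 240° (6.3). Total 32.7 kJ/mol.
Ph at 60° is staggered. CH3 at 0° is gauche with Ph at 60° (4.7); CH3 at 0° is gauche with CH2Cl at 300° (4.5); iPr at 120° is gauche with Ph at 60° (4.8); iPr at 120° is gauche with Cl at 180° (4.4). Total 18.4 kJ/mol.
Ph at 120° is eclipsed. CH3 at 0° is eclipsed with CH2Cl at 0° (14.2); iPr at 120° is eclipsed with Ph at 120° (15.3); H at 240° is eclipsed with Cl at 240° (6.4). Total 35.9 kJ/mol.
Ph at 180° is staggered. CH3 at 0° is gauche with Cl at 300° (3.3); CH3 at 0° is gauche with CH2Cl at 60° (4.5); iPr at 120° is gauche with Ph at 180° (4.8); iPr at 120° is gauche with CH2Cl at 60° (6.2). Total 18.8 kJ/mol.
Ph at 240° is eclipsed. CH3 at 0° is eclipsed with Cl at 0° (11.6); iPr at 120° is eclipsed with CH2Cl at 120° (17.8); H at 240° is eclipsed with Ph at 240° (7.2). Total 36.6 kJ/mol.
Ph at 300° is staggered. CH3 at 0° is gauche with Ph at 300° (4.7); CH3 at 0° is gauche with Cl at 60° (3.3); iPr at 120° is gauche with Cl at 60° (4.4); iPr at 120° is gauche with CH2Cl at 180° (6.2). Total 18.6 kJ/mol.
The maximum (36.6 kJ/mol) occurs with Ph at 240°.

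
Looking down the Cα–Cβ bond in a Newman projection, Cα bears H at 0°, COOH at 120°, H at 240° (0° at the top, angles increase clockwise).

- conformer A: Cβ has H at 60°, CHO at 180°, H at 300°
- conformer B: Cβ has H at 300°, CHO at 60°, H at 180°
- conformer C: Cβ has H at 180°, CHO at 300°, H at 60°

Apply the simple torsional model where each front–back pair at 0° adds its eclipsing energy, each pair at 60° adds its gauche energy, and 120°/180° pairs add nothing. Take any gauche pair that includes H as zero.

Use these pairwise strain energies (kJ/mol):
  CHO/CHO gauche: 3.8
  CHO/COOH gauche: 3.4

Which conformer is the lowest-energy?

A (staggered): COOH–CHO gauche; 3.4 = 3.4 kJ/mol.
B (staggered): COOH–CHO gauche; 3.4 = 3.4 kJ/mol.
C (staggered): no non-H gauche contacts → 0.0 kJ/mol.
C has the lowest total (0.0 kJ/mol).

C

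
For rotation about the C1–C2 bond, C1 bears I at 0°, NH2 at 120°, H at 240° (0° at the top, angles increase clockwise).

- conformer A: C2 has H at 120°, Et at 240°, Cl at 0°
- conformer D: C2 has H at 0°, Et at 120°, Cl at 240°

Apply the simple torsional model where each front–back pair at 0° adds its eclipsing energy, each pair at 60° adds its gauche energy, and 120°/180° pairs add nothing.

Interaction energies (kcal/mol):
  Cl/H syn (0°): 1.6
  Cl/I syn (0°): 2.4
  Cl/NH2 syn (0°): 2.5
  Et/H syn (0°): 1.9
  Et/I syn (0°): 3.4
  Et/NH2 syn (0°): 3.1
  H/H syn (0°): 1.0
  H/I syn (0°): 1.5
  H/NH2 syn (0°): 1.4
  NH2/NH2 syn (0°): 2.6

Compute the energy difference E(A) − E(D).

A is eclipsed. I at 0° is eclipsed with Cl at 0° (2.4); NH2 at 120° is eclipsed with H at 120° (1.4); H at 240° is eclipsed with Et at 240° (1.9). Total 5.7 kcal/mol.
D is eclipsed. I at 0° is eclipsed with H at 0° (1.5); NH2 at 120° is eclipsed with Et at 120° (3.1); H at 240° is eclipsed with Cl at 240° (1.6). Total 6.2 kcal/mol.
E(A) − E(D) = 5.7 − 6.2 = -0.5 kcal/mol.

-0.5 kcal/mol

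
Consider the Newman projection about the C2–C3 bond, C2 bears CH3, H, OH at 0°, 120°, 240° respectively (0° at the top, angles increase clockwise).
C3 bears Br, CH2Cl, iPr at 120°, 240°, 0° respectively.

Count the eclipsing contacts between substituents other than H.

Non-H eclipsing pairs: CH3(0°)/iPr(0°); OH(240°)/CH2Cl(240°) — 2 interactions.

2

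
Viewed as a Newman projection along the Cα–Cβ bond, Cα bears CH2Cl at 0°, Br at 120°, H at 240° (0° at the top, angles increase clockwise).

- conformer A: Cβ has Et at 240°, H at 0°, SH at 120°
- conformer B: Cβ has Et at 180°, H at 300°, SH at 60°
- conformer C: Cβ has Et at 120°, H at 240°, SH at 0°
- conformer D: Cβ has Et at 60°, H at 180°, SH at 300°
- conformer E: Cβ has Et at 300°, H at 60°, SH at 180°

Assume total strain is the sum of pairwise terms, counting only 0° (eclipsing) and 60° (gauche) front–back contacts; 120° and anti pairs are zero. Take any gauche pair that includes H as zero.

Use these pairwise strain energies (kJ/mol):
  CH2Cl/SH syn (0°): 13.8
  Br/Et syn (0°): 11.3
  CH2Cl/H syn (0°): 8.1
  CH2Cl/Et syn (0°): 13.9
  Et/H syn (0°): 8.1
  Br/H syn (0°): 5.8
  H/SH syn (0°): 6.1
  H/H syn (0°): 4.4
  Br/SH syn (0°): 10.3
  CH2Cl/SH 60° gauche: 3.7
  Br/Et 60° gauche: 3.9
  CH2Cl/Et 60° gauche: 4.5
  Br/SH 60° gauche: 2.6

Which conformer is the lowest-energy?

E

A (eclipsed): CH2Cl(0°)/H(0°) eclipsed 8.1; Br(120°)/SH(120°) eclipsed 10.3; H(240°)/Et(240°) eclipsed 8.1 → 26.5 kJ/mol.
B (staggered): CH2Cl(0°)/SH(60°) gauche 3.7; Br(120°)/Et(180°) gauche 3.9; Br(120°)/SH(60°) gauche 2.6 → 10.2 kJ/mol.
C (eclipsed): CH2Cl(0°)/SH(0°) eclipsed 13.8; Br(120°)/Et(120°) eclipsed 11.3; H(240°)/H(240°) eclipsed 4.4 → 29.5 kJ/mol.
D (staggered): CH2Cl(0°)/Et(60°) gauche 4.5; CH2Cl(0°)/SH(300°) gauche 3.7; Br(120°)/Et(60°) gauche 3.9 → 12.1 kJ/mol.
E (staggered): CH2Cl(0°)/Et(300°) gauche 4.5; Br(120°)/SH(180°) gauche 2.6 → 7.1 kJ/mol.
E has the lowest total (7.1 kJ/mol).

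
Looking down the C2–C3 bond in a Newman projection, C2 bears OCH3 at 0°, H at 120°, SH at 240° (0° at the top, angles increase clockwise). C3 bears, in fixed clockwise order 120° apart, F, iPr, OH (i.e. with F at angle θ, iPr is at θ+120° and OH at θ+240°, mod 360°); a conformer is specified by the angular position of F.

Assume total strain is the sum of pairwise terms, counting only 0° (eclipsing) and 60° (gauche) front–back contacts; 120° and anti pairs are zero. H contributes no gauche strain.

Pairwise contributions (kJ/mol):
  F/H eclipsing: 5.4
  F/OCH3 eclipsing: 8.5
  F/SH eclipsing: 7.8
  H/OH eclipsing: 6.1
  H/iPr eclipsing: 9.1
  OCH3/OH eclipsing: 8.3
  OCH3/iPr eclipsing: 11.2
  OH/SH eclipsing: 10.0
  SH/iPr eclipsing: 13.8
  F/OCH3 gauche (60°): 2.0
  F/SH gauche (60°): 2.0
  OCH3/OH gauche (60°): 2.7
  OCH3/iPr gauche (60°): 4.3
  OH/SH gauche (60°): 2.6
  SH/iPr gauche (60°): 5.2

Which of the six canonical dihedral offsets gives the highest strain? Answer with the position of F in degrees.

F at 0° is eclipsed. OCH3 at 0° is eclipsed with F at 0° (8.5); H at 120° is eclipsed with iPr at 120° (9.1); SH at 240° is eclipsed with OH at 240° (10.0). Total 27.6 kJ/mol.
F at 60° is staggered. OCH3 at 0° is gauche with F at 60° (2.0); OCH3 at 0° is gauche with OH at 300° (2.7); SH at 240° is gauche with iPr at 180° (5.2); SH at 240° is gauche with OH at 300° (2.6). Total 12.5 kJ/mol.
F at 120° is eclipsed. OCH3 at 0° is eclipsed with OH at 0° (8.3); H at 120° is eclipsed with F at 120° (5.4); SH at 240° is eclipsed with iPr at 240° (13.8). Total 27.5 kJ/mol.
F at 180° is staggered. OCH3 at 0° is gauche with iPr at 300° (4.3); OCH3 at 0° is gauche with OH at 60° (2.7); SH at 240° is gauche with F at 180° (2.0); SH at 240° is gauche with iPr at 300° (5.2). Total 14.2 kJ/mol.
F at 240° is eclipsed. OCH3 at 0° is eclipsed with iPr at 0° (11.2); H at 120° is eclipsed with OH at 120° (6.1); SH at 240° is eclipsed with F at 240° (7.8). Total 25.1 kJ/mol.
F at 300° is staggered. OCH3 at 0° is gauche with F at 300° (2.0); OCH3 at 0° is gauche with iPr at 60° (4.3); SH at 240° is gauche with F at 300° (2.0); SH at 240° is gauche with OH at 180° (2.6). Total 10.9 kJ/mol.
The maximum (27.6 kJ/mol) occurs with F at 0°.

0°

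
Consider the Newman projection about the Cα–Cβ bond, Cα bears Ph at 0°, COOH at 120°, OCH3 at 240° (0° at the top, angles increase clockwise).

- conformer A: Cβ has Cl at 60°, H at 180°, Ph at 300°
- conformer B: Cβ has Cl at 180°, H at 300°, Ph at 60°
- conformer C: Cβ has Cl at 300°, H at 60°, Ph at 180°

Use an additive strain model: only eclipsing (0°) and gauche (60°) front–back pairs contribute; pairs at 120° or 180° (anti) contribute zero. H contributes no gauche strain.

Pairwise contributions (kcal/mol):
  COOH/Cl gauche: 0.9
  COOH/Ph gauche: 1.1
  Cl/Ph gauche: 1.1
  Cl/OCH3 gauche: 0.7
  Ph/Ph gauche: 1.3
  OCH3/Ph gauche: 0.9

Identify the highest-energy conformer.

A (staggered): Ph(0°)/Cl(60°) gauche 1.1; Ph(0°)/Ph(300°) gauche 1.3; COOH(120°)/Cl(60°) gauche 0.9; OCH3(240°)/Ph(300°) gauche 0.9 → 4.2 kcal/mol.
B (staggered): Ph(0°)/Ph(60°) gauche 1.3; COOH(120°)/Cl(180°) gauche 0.9; COOH(120°)/Ph(60°) gauche 1.1; OCH3(240°)/Cl(180°) gauche 0.7 → 4.0 kcal/mol.
C (staggered): Ph(0°)/Cl(300°) gauche 1.1; COOH(120°)/Ph(180°) gauche 1.1; OCH3(240°)/Cl(300°) gauche 0.7; OCH3(240°)/Ph(180°) gauche 0.9 → 3.8 kcal/mol.
A has the highest total (4.2 kcal/mol).

A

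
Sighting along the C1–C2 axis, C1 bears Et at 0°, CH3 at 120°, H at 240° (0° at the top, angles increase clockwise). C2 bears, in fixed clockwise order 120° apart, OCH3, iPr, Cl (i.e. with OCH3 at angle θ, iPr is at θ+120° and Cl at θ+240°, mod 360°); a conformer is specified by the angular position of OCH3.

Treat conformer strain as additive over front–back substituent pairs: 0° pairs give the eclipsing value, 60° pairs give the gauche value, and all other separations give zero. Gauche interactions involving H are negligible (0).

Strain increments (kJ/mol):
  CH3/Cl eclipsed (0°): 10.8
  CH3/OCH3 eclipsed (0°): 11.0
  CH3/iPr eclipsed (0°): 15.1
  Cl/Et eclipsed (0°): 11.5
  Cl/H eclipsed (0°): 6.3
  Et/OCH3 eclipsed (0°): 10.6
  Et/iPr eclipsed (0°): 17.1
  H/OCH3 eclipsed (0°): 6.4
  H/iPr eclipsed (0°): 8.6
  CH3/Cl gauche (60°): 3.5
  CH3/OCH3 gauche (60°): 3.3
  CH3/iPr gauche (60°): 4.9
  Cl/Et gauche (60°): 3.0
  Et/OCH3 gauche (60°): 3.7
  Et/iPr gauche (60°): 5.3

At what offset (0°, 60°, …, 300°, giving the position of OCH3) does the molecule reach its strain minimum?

OCH3 at 0° (eclipsed): Et(0°)/OCH3(0°) eclipsed 10.6; CH3(120°)/iPr(120°) eclipsed 15.1; H(240°)/Cl(240°) eclipsed 6.3 → 32.0 kJ/mol.
OCH3 at 60° (staggered): Et(0°)/OCH3(60°) gauche 3.7; Et(0°)/Cl(300°) gauche 3.0; CH3(120°)/OCH3(60°) gauche 3.3; CH3(120°)/iPr(180°) gauche 4.9 → 14.9 kJ/mol.
OCH3 at 120° (eclipsed): Et(0°)/Cl(0°) eclipsed 11.5; CH3(120°)/OCH3(120°) eclipsed 11.0; H(240°)/iPr(240°) eclipsed 8.6 → 31.1 kJ/mol.
OCH3 at 180° (staggered): Et(0°)/iPr(300°) gauche 5.3; Et(0°)/Cl(60°) gauche 3.0; CH3(120°)/OCH3(180°) gauche 3.3; CH3(120°)/Cl(60°) gauche 3.5 → 15.1 kJ/mol.
OCH3 at 240° (eclipsed): Et(0°)/iPr(0°) eclipsed 17.1; CH3(120°)/Cl(120°) eclipsed 10.8; H(240°)/OCH3(240°) eclipsed 6.4 → 34.3 kJ/mol.
OCH3 at 300° (staggered): Et(0°)/OCH3(300°) gauche 3.7; Et(0°)/iPr(60°) gauche 5.3; CH3(120°)/iPr(60°) gauche 4.9; CH3(120°)/Cl(180°) gauche 3.5 → 17.4 kJ/mol.
The minimum (14.9 kJ/mol) occurs with OCH3 at 60°.

60°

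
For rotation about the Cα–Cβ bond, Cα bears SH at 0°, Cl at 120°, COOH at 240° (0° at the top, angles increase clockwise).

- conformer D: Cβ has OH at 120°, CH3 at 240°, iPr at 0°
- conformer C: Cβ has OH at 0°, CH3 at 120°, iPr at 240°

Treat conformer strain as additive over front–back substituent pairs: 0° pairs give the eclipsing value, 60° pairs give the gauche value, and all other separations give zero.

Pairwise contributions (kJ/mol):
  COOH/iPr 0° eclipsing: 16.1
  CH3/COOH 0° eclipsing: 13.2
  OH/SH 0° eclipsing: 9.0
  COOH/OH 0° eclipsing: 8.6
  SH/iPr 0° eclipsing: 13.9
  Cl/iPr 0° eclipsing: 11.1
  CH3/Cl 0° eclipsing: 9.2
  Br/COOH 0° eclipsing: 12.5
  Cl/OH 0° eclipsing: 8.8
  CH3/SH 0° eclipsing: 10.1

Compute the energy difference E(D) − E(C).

+1.6 kJ/mol

D (eclipsed): SH(0°)/iPr(0°) eclipsed 13.9; Cl(120°)/OH(120°) eclipsed 8.8; COOH(240°)/CH3(240°) eclipsed 13.2 → 35.9 kJ/mol.
C (eclipsed): SH(0°)/OH(0°) eclipsed 9.0; Cl(120°)/CH3(120°) eclipsed 9.2; COOH(240°)/iPr(240°) eclipsed 16.1 → 34.3 kJ/mol.
E(D) − E(C) = 35.9 − 34.3 = +1.6 kJ/mol.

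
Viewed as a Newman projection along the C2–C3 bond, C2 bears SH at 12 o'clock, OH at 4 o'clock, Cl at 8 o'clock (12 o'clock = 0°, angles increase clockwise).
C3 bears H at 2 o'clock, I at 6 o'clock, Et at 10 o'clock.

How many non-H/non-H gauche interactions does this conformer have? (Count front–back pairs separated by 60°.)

Non-H gauche pairs: SH(0°)/Et(300°); OH(120°)/I(180°); Cl(240°)/I(180°); Cl(240°)/Et(300°) — 4 interactions.

4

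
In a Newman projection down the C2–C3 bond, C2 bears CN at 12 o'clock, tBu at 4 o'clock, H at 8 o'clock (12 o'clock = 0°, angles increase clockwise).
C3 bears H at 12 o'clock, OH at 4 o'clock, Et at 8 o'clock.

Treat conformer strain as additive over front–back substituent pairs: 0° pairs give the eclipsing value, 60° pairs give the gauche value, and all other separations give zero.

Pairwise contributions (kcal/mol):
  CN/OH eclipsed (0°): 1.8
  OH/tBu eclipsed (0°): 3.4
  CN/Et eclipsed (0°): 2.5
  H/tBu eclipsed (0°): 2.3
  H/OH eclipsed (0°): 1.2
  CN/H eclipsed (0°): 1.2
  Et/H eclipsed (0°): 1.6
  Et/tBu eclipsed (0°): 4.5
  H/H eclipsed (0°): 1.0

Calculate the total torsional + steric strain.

This conformer (eclipsed): CN–H eclipsed, tBu–OH eclipsed, H–Et eclipsed; 1.2 + 3.4 + 1.6 = 6.2 kcal/mol.

6.2 kcal/mol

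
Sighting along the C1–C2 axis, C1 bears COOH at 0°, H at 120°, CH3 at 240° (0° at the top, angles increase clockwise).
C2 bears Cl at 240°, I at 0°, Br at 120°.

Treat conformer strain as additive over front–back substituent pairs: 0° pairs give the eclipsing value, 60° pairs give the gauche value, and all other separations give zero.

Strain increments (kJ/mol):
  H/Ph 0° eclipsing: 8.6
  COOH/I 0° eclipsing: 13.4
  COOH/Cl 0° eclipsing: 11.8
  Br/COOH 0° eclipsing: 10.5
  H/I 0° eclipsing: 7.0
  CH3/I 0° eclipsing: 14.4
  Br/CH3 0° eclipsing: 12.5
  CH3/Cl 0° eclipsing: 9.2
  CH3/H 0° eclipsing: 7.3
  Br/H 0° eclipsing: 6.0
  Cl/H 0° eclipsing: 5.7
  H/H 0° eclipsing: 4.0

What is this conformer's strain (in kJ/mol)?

This conformer (eclipsed): COOH(0°)/I(0°) eclipsed 13.4; H(120°)/Br(120°) eclipsed 6.0; CH3(240°)/Cl(240°) eclipsed 9.2 → 28.6 kJ/mol.

28.6 kJ/mol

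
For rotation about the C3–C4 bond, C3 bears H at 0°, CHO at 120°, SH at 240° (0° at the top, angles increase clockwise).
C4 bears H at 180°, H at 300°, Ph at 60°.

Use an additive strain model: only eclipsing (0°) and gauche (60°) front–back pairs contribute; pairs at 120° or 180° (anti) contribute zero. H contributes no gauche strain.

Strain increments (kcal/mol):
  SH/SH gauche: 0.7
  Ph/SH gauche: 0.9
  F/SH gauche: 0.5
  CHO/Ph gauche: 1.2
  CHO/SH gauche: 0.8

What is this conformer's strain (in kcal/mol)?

1.2 kcal/mol

This conformer (staggered): CHO–Ph gauche; 1.2 = 1.2 kcal/mol.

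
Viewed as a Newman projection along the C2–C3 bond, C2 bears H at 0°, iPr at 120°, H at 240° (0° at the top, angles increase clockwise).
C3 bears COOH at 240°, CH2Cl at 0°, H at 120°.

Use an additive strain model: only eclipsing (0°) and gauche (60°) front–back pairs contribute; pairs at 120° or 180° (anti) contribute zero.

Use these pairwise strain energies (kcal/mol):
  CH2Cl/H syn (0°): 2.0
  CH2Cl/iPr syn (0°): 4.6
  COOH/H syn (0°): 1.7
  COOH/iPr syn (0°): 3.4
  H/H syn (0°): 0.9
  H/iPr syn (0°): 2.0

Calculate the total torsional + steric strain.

This conformer (eclipsed): H–CH2Cl eclipsed, iPr–H eclipsed, H–COOH eclipsed; 2.0 + 2.0 + 1.7 = 5.7 kcal/mol.

5.7 kcal/mol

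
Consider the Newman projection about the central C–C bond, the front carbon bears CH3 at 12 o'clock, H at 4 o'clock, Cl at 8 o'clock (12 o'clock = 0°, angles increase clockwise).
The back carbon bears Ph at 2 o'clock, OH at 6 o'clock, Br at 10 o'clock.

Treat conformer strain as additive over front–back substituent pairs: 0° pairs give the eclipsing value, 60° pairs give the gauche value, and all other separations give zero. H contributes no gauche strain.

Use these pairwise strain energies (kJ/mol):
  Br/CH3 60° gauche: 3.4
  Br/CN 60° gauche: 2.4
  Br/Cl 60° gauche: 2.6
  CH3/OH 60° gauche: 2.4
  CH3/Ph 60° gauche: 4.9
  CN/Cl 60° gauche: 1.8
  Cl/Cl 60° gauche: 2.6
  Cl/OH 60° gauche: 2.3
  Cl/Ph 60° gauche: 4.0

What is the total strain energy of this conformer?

This conformer (staggered): CH3–Ph gauche, CH3–Br gauche, Cl–OH gauche, Cl–Br gauche; 4.9 + 3.4 + 2.3 + 2.6 = 13.2 kJ/mol.

13.2 kJ/mol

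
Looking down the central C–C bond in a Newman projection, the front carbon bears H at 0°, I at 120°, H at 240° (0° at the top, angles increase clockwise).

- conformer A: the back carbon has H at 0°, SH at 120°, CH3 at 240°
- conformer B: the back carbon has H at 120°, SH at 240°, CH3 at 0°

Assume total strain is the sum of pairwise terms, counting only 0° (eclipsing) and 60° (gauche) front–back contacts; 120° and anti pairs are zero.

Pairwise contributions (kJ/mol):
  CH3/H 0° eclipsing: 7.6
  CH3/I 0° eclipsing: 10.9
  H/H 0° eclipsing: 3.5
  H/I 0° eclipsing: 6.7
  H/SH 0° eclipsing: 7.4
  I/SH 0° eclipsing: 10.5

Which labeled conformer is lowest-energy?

A is eclipsed. H at 0° is eclipsed with H at 0° (3.5); I at 120° is eclipsed with SH at 120° (10.5); H at 240° is eclipsed with CH3 at 240° (7.6). Total 21.6 kJ/mol.
B is eclipsed. H at 0° is eclipsed with CH3 at 0° (7.6); I at 120° is eclipsed with H at 120° (6.7); H at 240° is eclipsed with SH at 240° (7.4). Total 21.7 kJ/mol.
A has the lowest total (21.6 kJ/mol).

A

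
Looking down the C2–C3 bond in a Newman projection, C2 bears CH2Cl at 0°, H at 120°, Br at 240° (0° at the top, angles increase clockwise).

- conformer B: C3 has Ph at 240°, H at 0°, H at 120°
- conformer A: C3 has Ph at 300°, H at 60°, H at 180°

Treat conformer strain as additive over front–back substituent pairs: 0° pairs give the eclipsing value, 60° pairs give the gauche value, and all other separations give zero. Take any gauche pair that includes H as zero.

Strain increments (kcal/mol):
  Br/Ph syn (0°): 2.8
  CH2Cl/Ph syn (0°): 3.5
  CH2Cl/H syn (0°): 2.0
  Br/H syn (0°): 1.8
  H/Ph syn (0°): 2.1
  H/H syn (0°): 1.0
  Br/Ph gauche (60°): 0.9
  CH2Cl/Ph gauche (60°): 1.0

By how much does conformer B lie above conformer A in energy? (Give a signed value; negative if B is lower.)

+3.9 kcal/mol

B (eclipsed): CH2Cl(0°)/H(0°) eclipsed 2.0; H(120°)/H(120°) eclipsed 1.0; Br(240°)/Ph(240°) eclipsed 2.8 → 5.8 kcal/mol.
A (staggered): CH2Cl(0°)/Ph(300°) gauche 1.0; Br(240°)/Ph(300°) gauche 0.9 → 1.9 kcal/mol.
E(B) − E(A) = 5.8 − 1.9 = +3.9 kcal/mol.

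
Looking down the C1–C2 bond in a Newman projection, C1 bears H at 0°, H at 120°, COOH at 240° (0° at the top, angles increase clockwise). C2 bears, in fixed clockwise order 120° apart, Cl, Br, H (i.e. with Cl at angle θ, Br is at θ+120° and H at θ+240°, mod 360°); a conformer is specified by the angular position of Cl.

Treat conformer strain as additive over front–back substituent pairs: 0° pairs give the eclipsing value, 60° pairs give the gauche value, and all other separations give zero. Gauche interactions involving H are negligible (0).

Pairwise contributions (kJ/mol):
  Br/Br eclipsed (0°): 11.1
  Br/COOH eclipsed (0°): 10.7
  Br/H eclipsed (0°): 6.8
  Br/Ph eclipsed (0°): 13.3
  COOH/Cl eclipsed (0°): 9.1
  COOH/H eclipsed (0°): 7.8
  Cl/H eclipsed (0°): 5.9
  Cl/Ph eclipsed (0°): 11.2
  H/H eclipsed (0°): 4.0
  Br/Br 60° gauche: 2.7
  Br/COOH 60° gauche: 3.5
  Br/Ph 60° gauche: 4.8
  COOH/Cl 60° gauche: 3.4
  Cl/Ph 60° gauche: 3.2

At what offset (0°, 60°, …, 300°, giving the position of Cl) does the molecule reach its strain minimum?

300°

Cl at 0° is eclipsed. H at 0° is eclipsed with Cl at 0° (5.9); H at 120° is eclipsed with Br at 120° (6.8); COOH at 240° is eclipsed with H at 240° (7.8). Total 20.5 kJ/mol.
Cl at 60° is staggered. COOH at 240° is gauche with Br at 180° (3.5). Total 3.5 kJ/mol.
Cl at 120° is eclipsed. H at 0° is eclipsed with H at 0° (4.0); H at 120° is eclipsed with Cl at 120° (5.9); COOH at 240° is eclipsed with Br at 240° (10.7). Total 20.6 kJ/mol.
Cl at 180° is staggered. COOH at 240° is gauche with Cl at 180° (3.4); COOH at 240° is gauche with Br at 300° (3.5). Total 6.9 kJ/mol.
Cl at 240° is eclipsed. H at 0° is eclipsed with Br at 0° (6.8); H at 120° is eclipsed with H at 120° (4.0); COOH at 240° is eclipsed with Cl at 240° (9.1). Total 19.9 kJ/mol.
Cl at 300° is staggered. COOH at 240° is gauche with Cl at 300° (3.4). Total 3.4 kJ/mol.
The minimum (3.4 kJ/mol) occurs with Cl at 300°.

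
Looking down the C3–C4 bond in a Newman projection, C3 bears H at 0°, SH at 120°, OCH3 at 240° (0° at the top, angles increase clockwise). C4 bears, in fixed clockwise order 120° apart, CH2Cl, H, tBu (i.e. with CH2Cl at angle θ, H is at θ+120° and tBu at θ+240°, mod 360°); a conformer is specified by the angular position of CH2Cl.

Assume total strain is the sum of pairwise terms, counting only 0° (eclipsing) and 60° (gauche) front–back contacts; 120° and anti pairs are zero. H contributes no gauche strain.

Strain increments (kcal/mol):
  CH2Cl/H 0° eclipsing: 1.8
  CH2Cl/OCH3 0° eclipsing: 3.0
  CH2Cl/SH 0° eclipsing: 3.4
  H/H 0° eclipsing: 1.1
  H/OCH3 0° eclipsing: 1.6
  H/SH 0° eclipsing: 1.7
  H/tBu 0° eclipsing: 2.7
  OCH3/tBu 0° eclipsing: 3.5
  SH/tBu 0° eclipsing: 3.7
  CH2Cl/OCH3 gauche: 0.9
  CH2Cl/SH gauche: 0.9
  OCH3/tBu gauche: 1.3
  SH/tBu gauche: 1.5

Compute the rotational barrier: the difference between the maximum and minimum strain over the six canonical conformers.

CH2Cl at 0° is eclipsed. H at 0° is eclipsed with CH2Cl at 0° (1.8); SH at 120° is eclipsed with H at 120° (1.7); OCH3 at 240° is eclipsed with tBu at 240° (3.5). Total 7.0 kcal/mol.
CH2Cl at 60° is staggered. SH at 120° is gauche with CH2Cl at 60° (0.9); OCH3 at 240° is gauche with tBu at 300° (1.3). Total 2.2 kcal/mol.
CH2Cl at 120° is eclipsed. H at 0° is eclipsed with tBu at 0° (2.7); SH at 120° is eclipsed with CH2Cl at 120° (3.4); OCH3 at 240° is eclipsed with H at 240° (1.6). Total 7.7 kcal/mol.
CH2Cl at 180° is staggered. SH at 120° is gauche with CH2Cl at 180° (0.9); SH at 120° is gauche with tBu at 60° (1.5); OCH3 at 240° is gauche with CH2Cl at 180° (0.9). Total 3.3 kcal/mol.
CH2Cl at 240° is eclipsed. H at 0° is eclipsed with H at 0° (1.1); SH at 120° is eclipsed with tBu at 120° (3.7); OCH3 at 240° is eclipsed with CH2Cl at 240° (3.0). Total 7.8 kcal/mol.
CH2Cl at 300° is staggered. SH at 120° is gauche with tBu at 180° (1.5); OCH3 at 240° is gauche with CH2Cl at 300° (0.9); OCH3 at 240° is gauche with tBu at 180° (1.3). Total 3.7 kcal/mol.
Max at 240° (7.8 kcal/mol), min at 60° (2.2 kcal/mol); barrier = 5.6 kcal/mol.

5.6 kcal/mol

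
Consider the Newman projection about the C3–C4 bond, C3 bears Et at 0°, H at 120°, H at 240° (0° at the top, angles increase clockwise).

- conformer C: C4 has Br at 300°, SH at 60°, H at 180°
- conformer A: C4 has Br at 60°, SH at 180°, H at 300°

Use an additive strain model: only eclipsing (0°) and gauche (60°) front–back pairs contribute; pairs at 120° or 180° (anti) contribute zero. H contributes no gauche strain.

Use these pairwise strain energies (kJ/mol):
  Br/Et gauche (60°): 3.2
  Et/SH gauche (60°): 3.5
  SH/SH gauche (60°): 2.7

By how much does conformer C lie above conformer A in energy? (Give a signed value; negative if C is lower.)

C (staggered): Et–Br gauche, Et–SH gauche; 3.2 + 3.5 = 6.7 kJ/mol.
A (staggered): Et–Br gauche; 3.2 = 3.2 kJ/mol.
E(C) − E(A) = 6.7 − 3.2 = +3.5 kJ/mol.

+3.5 kJ/mol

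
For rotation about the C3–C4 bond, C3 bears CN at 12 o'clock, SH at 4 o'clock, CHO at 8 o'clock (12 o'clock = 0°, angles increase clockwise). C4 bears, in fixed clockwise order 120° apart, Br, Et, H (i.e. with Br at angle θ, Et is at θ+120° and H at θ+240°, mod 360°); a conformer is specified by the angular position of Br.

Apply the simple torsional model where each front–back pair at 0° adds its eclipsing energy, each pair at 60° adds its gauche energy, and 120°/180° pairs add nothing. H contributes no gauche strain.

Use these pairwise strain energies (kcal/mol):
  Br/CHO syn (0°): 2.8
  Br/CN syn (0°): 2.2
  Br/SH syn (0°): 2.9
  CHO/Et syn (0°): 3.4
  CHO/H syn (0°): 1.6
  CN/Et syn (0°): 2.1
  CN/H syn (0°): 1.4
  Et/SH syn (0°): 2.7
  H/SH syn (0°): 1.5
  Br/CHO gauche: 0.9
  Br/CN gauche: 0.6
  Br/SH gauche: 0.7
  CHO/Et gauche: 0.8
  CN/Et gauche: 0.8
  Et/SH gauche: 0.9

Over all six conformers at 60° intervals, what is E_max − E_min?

Br at 0° (eclipsed): CN(0°)/Br(0°) eclipsed 2.2; SH(120°)/Et(120°) eclipsed 2.7; CHO(240°)/H(240°) eclipsed 1.6 → 6.5 kcal/mol.
Br at 60° (staggered): CN(0°)/Br(60°) gauche 0.6; SH(120°)/Br(60°) gauche 0.7; SH(120°)/Et(180°) gauche 0.9; CHO(240°)/Et(180°) gauche 0.8 → 3.0 kcal/mol.
Br at 120° (eclipsed): CN(0°)/H(0°) eclipsed 1.4; SH(120°)/Br(120°) eclipsed 2.9; CHO(240°)/Et(240°) eclipsed 3.4 → 7.7 kcal/mol.
Br at 180° (staggered): CN(0°)/Et(300°) gauche 0.8; SH(120°)/Br(180°) gauche 0.7; CHO(240°)/Br(180°) gauche 0.9; CHO(240°)/Et(300°) gauche 0.8 → 3.2 kcal/mol.
Br at 240° (eclipsed): CN(0°)/Et(0°) eclipsed 2.1; SH(120°)/H(120°) eclipsed 1.5; CHO(240°)/Br(240°) eclipsed 2.8 → 6.4 kcal/mol.
Br at 300° (staggered): CN(0°)/Br(300°) gauche 0.6; CN(0°)/Et(60°) gauche 0.8; SH(120°)/Et(60°) gauche 0.9; CHO(240°)/Br(300°) gauche 0.9 → 3.2 kcal/mol.
Max at 120° (7.7 kcal/mol), min at 60° (3.0 kcal/mol); barrier = 4.7 kcal/mol.

4.7 kcal/mol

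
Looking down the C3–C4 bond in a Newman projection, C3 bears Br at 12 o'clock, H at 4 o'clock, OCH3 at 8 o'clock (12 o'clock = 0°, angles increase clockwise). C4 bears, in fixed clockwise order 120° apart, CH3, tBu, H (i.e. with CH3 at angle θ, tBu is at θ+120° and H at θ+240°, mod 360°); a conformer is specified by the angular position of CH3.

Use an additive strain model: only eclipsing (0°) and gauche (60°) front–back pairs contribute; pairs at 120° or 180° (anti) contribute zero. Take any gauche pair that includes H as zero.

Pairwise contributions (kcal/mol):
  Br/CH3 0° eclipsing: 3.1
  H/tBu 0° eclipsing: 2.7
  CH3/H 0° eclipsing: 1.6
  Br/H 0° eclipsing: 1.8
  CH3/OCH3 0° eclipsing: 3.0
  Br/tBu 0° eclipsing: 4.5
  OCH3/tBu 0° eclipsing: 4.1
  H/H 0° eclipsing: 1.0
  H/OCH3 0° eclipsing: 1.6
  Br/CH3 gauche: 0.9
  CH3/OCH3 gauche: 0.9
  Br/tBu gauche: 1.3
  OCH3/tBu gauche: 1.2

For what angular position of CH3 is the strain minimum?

60°

CH3 at 0° (eclipsed): Br(0°)/CH3(0°) eclipsed 3.1; H(120°)/tBu(120°) eclipsed 2.7; OCH3(240°)/H(240°) eclipsed 1.6 → 7.4 kcal/mol.
CH3 at 60° (staggered): Br(0°)/CH3(60°) gauche 0.9; OCH3(240°)/tBu(180°) gauche 1.2 → 2.1 kcal/mol.
CH3 at 120° (eclipsed): Br(0°)/H(0°) eclipsed 1.8; H(120°)/CH3(120°) eclipsed 1.6; OCH3(240°)/tBu(240°) eclipsed 4.1 → 7.5 kcal/mol.
CH3 at 180° (staggered): Br(0°)/tBu(300°) gauche 1.3; OCH3(240°)/CH3(180°) gauche 0.9; OCH3(240°)/tBu(300°) gauche 1.2 → 3.4 kcal/mol.
CH3 at 240° (eclipsed): Br(0°)/tBu(0°) eclipsed 4.5; H(120°)/H(120°) eclipsed 1.0; OCH3(240°)/CH3(240°) eclipsed 3.0 → 8.5 kcal/mol.
CH3 at 300° (staggered): Br(0°)/CH3(300°) gauche 0.9; Br(0°)/tBu(60°) gauche 1.3; OCH3(240°)/CH3(300°) gauche 0.9 → 3.1 kcal/mol.
The minimum (2.1 kcal/mol) occurs with CH3 at 60°.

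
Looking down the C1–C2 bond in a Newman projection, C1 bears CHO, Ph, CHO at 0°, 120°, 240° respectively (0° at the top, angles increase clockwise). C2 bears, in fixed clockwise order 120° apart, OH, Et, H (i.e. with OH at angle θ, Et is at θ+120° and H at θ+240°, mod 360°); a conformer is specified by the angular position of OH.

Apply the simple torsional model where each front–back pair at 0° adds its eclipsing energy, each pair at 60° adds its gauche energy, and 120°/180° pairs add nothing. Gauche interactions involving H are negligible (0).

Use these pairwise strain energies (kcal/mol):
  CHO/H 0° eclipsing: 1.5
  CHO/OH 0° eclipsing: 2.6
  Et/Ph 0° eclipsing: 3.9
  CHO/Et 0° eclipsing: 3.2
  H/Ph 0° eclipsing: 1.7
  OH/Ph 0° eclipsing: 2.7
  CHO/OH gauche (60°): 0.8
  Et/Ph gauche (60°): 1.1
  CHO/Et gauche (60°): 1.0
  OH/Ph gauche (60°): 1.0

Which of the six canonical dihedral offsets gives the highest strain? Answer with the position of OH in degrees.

0°

OH at 0° is eclipsed. CHO at 0° is eclipsed with OH at 0° (2.6); Ph at 120° is eclipsed with Et at 120° (3.9); CHO at 240° is eclipsed with H at 240° (1.5). Total 8.0 kcal/mol.
OH at 60° is staggered. CHO at 0° is gauche with OH at 60° (0.8); Ph at 120° is gauche with OH at 60° (1.0); Ph at 120° is gauche with Et at 180° (1.1); CHO at 240° is gauche with Et at 180° (1.0). Total 3.9 kcal/mol.
OH at 120° is eclipsed. CHO at 0° is eclipsed with H at 0° (1.5); Ph at 120° is eclipsed with OH at 120° (2.7); CHO at 240° is eclipsed with Et at 240° (3.2). Total 7.4 kcal/mol.
OH at 180° is staggered. CHO at 0° is gauche with Et at 300° (1.0); Ph at 120° is gauche with OH at 180° (1.0); CHO at 240° is gauche with OH at 180° (0.8); CHO at 240° is gauche with Et at 300° (1.0). Total 3.8 kcal/mol.
OH at 240° is eclipsed. CHO at 0° is eclipsed with Et at 0° (3.2); Ph at 120° is eclipsed with H at 120° (1.7); CHO at 240° is eclipsed with OH at 240° (2.6). Total 7.5 kcal/mol.
OH at 300° is staggered. CHO at 0° is gauche with OH at 300° (0.8); CHO at 0° is gauche with Et at 60° (1.0); Ph at 120° is gauche with Et at 60° (1.1); CHO at 240° is gauche with OH at 300° (0.8). Total 3.7 kcal/mol.
The maximum (8.0 kcal/mol) occurs with OH at 0°.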